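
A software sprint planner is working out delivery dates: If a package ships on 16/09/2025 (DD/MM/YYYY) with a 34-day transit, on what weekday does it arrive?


Start: 2025-09-16 (Tuesday)
Step 1 - find target date: add 34 days
  2025-09-16 + 34 days = 2025-10-20
Step 2 - day of week:
  34 mod 7 = 6
  Tuesday + 6 days -> Monday
Result: Monday (2025-10-20)

Monday


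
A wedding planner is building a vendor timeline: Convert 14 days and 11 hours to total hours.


Days: 14
Extra hours: 11
Hours per day: 24
Days to hours: 14 x 24 = 336
Total: 336 + 11 = 347

347


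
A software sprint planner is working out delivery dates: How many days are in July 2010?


Month: July
Year: 2010
July is a 31-day month
Total: 31 days

31


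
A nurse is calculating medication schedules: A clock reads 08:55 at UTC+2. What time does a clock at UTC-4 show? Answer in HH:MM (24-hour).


Local time: 08:55 at UTC+2 (offset 2h)
Target zone: UTC-4 (offset -4h)
Difference: -4 - (2) = -6 hours
Calculation: 8 + (-6) = 2
Result: 02:55

02:55


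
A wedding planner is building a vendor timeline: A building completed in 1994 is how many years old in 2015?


Birth year: 1994
Current year: 2015
Age = current year - birth year
Age = 2015 - 1994 = 21

21


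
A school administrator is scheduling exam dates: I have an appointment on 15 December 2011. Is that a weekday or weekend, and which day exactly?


Date: 2011-12-15
January 1, 2011 is a Saturday
Day of year: 349
Offset from Jan 1: 348 days
348 mod 7 = 5
Result: Thursday

Thursday


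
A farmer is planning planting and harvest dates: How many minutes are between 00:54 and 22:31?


Start time: 00:54 = 54 minutes from midnight
End time: 22:31 = 1351 minutes from midnight
Difference: 1351 - 54 = 1297 minutes
That is 21 hours and 37 minutes

1297


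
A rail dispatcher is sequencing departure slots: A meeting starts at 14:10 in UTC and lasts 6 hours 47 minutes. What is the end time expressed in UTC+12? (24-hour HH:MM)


Start: 14:10 in UTC
Step 1 - add duration:
  minutes: 10 + 47 = 57
  hours: 14 + 6 + 0 = 20
  end in UTC: 20:57
Step 2 - convert UTC -> UTC+12:
  offset difference: 12 - (0) = 12 hours
  20 + (12) = 32 -> mod 24 = 8
Result: 08:57 in UTC+12

08:57


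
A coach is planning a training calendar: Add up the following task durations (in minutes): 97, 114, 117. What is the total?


Durations: 97, 114, 117
Running sum: 97
+ 114 = 211
+ 117 = 328
Total duration: 328 minutes
That is 5 hours and 28 minutes

328


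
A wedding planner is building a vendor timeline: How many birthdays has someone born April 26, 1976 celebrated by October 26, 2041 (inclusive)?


Birth: 1976-04-26
Reference: 2041-10-26
Year difference: 2041 - 1976 = 65
Has birthday (04-26) occurred by 10-26? Yes
Age in full years: 65

65


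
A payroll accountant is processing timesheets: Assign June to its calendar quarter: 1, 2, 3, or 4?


Month: June (month 6)
Q1: January-March (months 1-3)
Q2: April-June (months 4-6)
Q3: July-September (months 7-9)
Q4: October-December (months 10-12)
Month 6 falls in Q2

2


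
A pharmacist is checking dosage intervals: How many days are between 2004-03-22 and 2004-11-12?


Start date: 2004-03-22
End date: 2004-11-12
Mar 2004: +10 days
Apr 2004: +30 days
May 2004: +31 days
... (6 more months)
Total: 235 days

235


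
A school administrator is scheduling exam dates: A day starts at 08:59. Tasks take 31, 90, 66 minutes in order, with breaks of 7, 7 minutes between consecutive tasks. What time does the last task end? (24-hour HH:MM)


Start: 08:59 = 539 min from midnight
  after task 1 (31 min): 09:30
  after break (7 min): 09:37
  after task 2 (90 min): 11:07
  after break (7 min): 11:14
  after task 3 (66 min): 12:20
Total elapsed: 201 minutes
End time: 12:20

12:20


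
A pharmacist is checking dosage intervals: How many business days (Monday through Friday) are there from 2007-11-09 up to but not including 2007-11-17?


Start: 2007-11-09 (Friday)
End (exclusive): 2007-11-17 (Saturday)
Total calendar days: 8
Full weeks: 8 // 7 = 1 -> 5 weekdays
Remaining 1 days starting on Friday:
  Fri(w) -> 1 weekdays
Total business days: 5 + 1 = 6

6


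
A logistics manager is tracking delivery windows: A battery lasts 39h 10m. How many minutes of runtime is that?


Hours: 39
Extra minutes: 10
Minutes per hour: 60
Hours to minutes: 39 x 60 = 2340
Total: 2340 + 10 = 2350

2350


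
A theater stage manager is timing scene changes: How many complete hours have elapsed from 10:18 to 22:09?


Start: 10:18
End: 22:09
Hour difference: 22 - 10 = 12 hours
Minute difference: 9 - 18 = -9 minutes
Total minutes: 711
Complete hours: 711 / 60 = 11 (remainder 51)

11


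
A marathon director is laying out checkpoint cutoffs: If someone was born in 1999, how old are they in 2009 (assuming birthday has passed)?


Birth year: 1999
Current year: 2009
Age = current year - birth year
Age = 2009 - 1999 = 10

10


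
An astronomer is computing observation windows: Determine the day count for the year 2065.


Year: 2065
Check leap year rules:
Divisible by 4? No
2065 is not a leap year
Days: 365

365


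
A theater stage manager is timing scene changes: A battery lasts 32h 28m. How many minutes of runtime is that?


Hours: 32
Extra minutes: 28
Minutes per hour: 60
Hours to minutes: 32 x 60 = 1920
Total: 1920 + 28 = 1948

1948


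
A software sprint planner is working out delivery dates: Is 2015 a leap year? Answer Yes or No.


Year: 2015
Divisible by 4? 2015 / 4 = 503.75 -> No
Not divisible by 4, so NOT a leap year

No


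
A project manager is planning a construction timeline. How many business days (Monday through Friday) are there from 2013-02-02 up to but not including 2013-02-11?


Start: 2013-02-02 (Saturday)
End (exclusive): 2013-02-11 (Monday)
Total calendar days: 9
Full weeks: 9 // 7 = 1 -> 5 weekdays
Remaining 2 days starting on Saturday:
  Sat(-), Sun(-) -> 0 weekdays
Total business days: 5 + 0 = 5

5


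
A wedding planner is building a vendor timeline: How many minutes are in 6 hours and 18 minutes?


Hours: 6
Minutes: 18
Convert hours to minutes: 6 x 60 = 360
Add remaining minutes: 360 + 18 = 378

378


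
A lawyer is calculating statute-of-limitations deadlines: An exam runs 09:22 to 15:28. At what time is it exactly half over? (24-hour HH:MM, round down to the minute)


Start time: 09:22 = 562 minutes from midnight
End time: 15:28 = 928 minutes from midnight
Sum: 562 + 928 = 1490
Midpoint: 1490 / 2 = 745 minutes
Convert: 745 / 60 = 12 hours, 25 minutes
Result: 12:25

12:25


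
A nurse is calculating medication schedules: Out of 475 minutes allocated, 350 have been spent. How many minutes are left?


Total budget: 475 minutes
Time used: 350 minutes
Remaining: 475 - 350 = 125 minutes
Percent used: 73.7%
Percent remaining: 26.3%

125


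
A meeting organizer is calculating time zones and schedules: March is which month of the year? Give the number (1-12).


Calendar month order:
2. February
3. March <--
4. April
March is month number 3

3


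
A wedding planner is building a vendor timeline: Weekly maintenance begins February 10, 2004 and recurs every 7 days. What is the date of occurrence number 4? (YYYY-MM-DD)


First occurrence: 2004-02-10 (occurrence 1)
Each occurrence is 7 days after the previous.
Occurrence 4 is 3 weeks after the first.
3 weeks = 21 days
2004-02-10 + 21 days = 2004-03-02

2004-03-02


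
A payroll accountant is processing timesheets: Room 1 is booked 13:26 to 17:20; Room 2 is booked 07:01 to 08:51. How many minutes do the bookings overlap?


Interval A: [806, 1040] minutes from midnight
Interval B: [421, 531] minutes from midnight
Overlap start = max(806, 421) = 806
Overlap end = min(1040, 531) = 531
End <= start, so the intervals do not overlap: 0 minutes

0


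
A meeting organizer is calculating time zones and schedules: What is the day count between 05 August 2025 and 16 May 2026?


Start date: 2025-08-05
End date: 2026-05-16
Aug 2025: +27 days
Sep 2025: +30 days
Oct 2025: +31 days
... (7 more months)
Total: 284 days

284


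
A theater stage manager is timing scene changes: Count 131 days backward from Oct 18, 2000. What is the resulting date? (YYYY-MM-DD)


Start: 2000-10-18
Subtracting 131 days
Days already passed in October: 18
After going back through October: 113 more days to subtract
September 2000: 30 days, 83 remaining
August 2000: 31 days, 52 remaining
July 2000: 31 days, 21 remaining
June 2000 has 30 days, need 21
Result: 2000-06-09

2000-06-09


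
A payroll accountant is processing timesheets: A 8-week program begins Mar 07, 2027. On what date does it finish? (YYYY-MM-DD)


Start: 2027-03-07
Weeks to add: 8
Convert to days: 8 x 7 = 56 days
Add 56 days to 2027-03-07
Result: 2027-05-02

2027-05-02


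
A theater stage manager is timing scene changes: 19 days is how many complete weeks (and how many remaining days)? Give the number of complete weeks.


Total days: 19
Days per week: 7
Division: 19 / 7 = 2 remainder 5
Complete weeks: 2
Remaining days: 5

2


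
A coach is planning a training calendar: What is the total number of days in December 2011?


Month: December
Year: 2011
December is a 31-day month
Total: 31 days

31


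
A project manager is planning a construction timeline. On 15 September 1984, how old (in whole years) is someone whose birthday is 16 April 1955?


Birth: 1955-04-16
Reference: 1984-09-15
Year difference: 1984 - 1955 = 29
Has birthday (04-16) occurred by 09-15? Yes
Age in full years: 29

29


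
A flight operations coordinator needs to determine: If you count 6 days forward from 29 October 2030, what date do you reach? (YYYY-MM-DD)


Start: 2030-10-29
Adding 6 days
Days remaining in October: 2
After October: 4 days still to add
November 2030 has 30 days, need 4
Result: 2030-11-04

2030-11-04


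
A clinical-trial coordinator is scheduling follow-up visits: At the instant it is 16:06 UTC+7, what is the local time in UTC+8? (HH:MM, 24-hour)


Local time: 16:06 at UTC+7 (offset 7h)
Target zone: UTC+8 (offset 8h)
Difference: 8 - (7) = 1 hours
Calculation: 16 + (1) = 17
Result: 17:06

17:06


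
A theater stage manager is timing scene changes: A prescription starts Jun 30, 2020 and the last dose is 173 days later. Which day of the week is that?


Start: 2020-06-30 (Tuesday)
Step 1 - find target date: add 173 days
  2020-06-30 + 173 days = 2020-12-20
Step 2 - day of week:
  173 mod 7 = 5
  Tuesday + 5 days -> Sunday
Result: Sunday (2020-12-20)

Sunday


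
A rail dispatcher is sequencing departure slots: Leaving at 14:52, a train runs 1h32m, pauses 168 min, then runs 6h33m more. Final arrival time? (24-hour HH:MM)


Depart: 14:52
Leg 1: +92 min -> 16:24
Layover: +168 min -> 19:12
Leg 2: +393 min -> 01:45
Total travel: 653 minutes = 10h 53m
Arrival: 01:45

01:45


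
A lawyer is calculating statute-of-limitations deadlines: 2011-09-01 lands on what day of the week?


Date: 2011-09-01
January 1, 2011 is a Saturday
Day of year: 244
Offset from Jan 1: 243 days
243 mod 7 = 5
Result: Thursday

Thursday


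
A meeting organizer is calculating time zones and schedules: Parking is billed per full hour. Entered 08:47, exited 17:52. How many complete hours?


Start: 08:47
End: 17:52
Hour difference: 17 - 8 = 9 hours
Minute difference: 52 - 47 = 5 minutes
Total minutes: 545
Complete hours: 545 / 60 = 9 (remainder 5)

9


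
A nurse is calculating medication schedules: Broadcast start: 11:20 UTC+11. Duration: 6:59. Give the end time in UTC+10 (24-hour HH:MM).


Start: 11:20 in UTC+11
Step 1 - add duration:
  minutes: 20 + 59 = 79 (carry 1h)
  hours: 11 + 6 + 1 = 18
  end in UTC+11: 18:19
Step 2 - convert UTC+11 -> UTC+10:
  offset difference: 10 - (11) = -1 hours
  18 + (-1) = 17 -> mod 24 = 17
Result: 17:19 in UTC+10

17:19


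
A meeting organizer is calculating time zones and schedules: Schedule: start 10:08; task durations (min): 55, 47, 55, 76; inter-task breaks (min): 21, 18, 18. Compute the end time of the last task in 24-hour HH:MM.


Start: 10:08 = 608 min from midnight
  after task 1 (55 min): 11:03
  after break (21 min): 11:24
  after task 2 (47 min): 12:11
  after break (18 min): 12:29
  after task 3 (55 min): 13:24
  after break (18 min): 13:42
  after task 4 (76 min): 14:58
Total elapsed: 290 minutes
End time: 14:58

14:58


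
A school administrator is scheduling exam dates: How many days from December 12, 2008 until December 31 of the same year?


Start: December 12, 2008
End: December 31, 2008
Days left in December: 19
Total: 19 days

19


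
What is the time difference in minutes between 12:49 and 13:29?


Start time: 12:49 = 769 minutes from midnight
End time: 13:29 = 809 minutes from midnight
Difference: 809 - 769 = 40 minutes
That is 0 hours and 40 minutes

40


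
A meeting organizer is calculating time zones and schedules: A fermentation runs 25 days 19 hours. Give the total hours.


Days: 25
Extra hours: 19
Hours per day: 24
Days to hours: 25 x 24 = 600
Total: 600 + 19 = 619

619


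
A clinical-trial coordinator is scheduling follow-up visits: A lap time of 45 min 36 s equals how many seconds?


Minutes: 45
Seconds: 36
Convert minutes to seconds: 45 x 60 = 2700
Add remaining seconds: 2700 + 36 = 2736

2736


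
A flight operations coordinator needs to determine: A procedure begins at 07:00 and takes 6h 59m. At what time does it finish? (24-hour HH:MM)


Start time: 07:00
Adding: 6 hours 59 minutes
Minutes: 0 + 59 = 59
Hours: 7 + 6 + 0 = 13
Result: 13:59

13:59


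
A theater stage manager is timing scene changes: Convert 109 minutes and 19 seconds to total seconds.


Minutes: 109
Extra seconds: 19
Seconds per minute: 60
Minutes to seconds: 109 x 60 = 6540
Total: 6540 + 19 = 6559

6559


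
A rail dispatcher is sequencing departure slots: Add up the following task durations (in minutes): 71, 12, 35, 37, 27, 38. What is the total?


Durations: 71, 12, 35, 37, 27, 38
Running sum: 71
+ 12 = 83
+ 35 = 118
+ 37 = 155
+ 27 = 182
+ 38 = 220
Total duration: 220 minutes
That is 3 hours and 40 minutes

220


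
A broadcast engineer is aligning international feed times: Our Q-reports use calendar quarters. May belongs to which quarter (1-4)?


Month: May (month 5)
Q1: January-March (months 1-3)
Q2: April-June (months 4-6)
Q3: July-September (months 7-9)
Q4: October-December (months 10-12)
Month 5 falls in Q2

2


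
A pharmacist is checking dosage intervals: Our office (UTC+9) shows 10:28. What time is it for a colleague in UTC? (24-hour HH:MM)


Local time: 10:28 at UTC+9 (offset 9h)
Target zone: UTC (offset 0h)
Difference: 0 - (9) = -9 hours
Calculation: 10 + (-9) = 1
Result: 01:28

01:28


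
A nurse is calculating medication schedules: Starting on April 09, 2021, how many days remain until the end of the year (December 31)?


Start: April 09, 2021
End: December 31, 2021
Days left in April: 21
May: 31
June: 30
July: 31
August: 31
... plus remaining months
Sum of remaining months: 245
Total: 21 + 245 = 266

266


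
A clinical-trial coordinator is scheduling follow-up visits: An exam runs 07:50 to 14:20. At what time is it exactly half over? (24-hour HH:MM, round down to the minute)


Start time: 07:50 = 470 minutes from midnight
End time: 14:20 = 860 minutes from midnight
Sum: 470 + 860 = 1330
Midpoint: 1330 / 2 = 665 minutes
Convert: 665 / 60 = 11 hours, 5 minutes
Result: 11:05

11:05


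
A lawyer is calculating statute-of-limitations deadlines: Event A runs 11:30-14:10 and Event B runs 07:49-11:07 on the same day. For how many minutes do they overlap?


Interval A: [690, 850] minutes from midnight
Interval B: [469, 667] minutes from midnight
Overlap start = max(690, 469) = 690
Overlap end = min(850, 667) = 667
End <= start, so the intervals do not overlap: 0 minutes

0


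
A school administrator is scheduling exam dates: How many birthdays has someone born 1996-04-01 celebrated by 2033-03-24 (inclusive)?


Birth: 1996-04-01
Reference: 2033-03-24
Year difference: 2033 - 1996 = 37
Has birthday (04-01) occurred by 03-24? No
Birthday not yet reached this year -> subtract 1
Age in full years: 36

36


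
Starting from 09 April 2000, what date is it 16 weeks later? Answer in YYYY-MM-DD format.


Start: 2000-04-09
Weeks to add: 16
Convert to days: 16 x 7 = 112 days
Add 112 days to 2000-04-09
Result: 2000-07-30

2000-07-30


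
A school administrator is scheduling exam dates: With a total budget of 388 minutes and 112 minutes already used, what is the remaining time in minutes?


Total budget: 388 minutes
Time used: 112 minutes
Remaining: 388 - 112 = 276 minutes
Percent used: 28.9%
Percent remaining: 71.1%

276


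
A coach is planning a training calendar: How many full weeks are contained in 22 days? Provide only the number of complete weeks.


Total days: 22
Days per week: 7
Division: 22 / 7 = 3 remainder 1
Complete weeks: 3
Remaining days: 1

3


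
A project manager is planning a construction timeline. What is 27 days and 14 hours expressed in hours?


Days: 27
Extra hours: 14
Hours per day: 24
Days to hours: 27 x 24 = 648
Total: 648 + 14 = 662

662


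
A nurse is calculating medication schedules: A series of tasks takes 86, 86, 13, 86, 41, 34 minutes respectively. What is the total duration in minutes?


Durations: 86, 86, 13, 86, 41, 34
Running sum: 86
+ 86 = 172
+ 13 = 185
+ 86 = 271
+ 41 = 312
+ 34 = 346
Total duration: 346 minutes
That is 5 hours and 46 minutes

346


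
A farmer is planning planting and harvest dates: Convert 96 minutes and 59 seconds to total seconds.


Minutes: 96
Extra seconds: 59
Seconds per minute: 60
Minutes to seconds: 96 x 60 = 5760
Total: 5760 + 59 = 5819

5819


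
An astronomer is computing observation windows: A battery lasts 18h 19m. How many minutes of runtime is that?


Hours: 18
Extra minutes: 19
Minutes per hour: 60
Hours to minutes: 18 x 60 = 1080
Total: 1080 + 19 = 1099

1099


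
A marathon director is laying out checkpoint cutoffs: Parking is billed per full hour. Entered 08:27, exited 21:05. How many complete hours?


Start: 08:27
End: 21:05
Hour difference: 21 - 8 = 13 hours
Minute difference: 5 - 27 = -22 minutes
Total minutes: 758
Complete hours: 758 / 60 = 12 (remainder 38)

12


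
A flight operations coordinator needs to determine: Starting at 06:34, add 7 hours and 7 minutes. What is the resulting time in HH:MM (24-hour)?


Start time: 06:34
Adding: 7 hours 7 minutes
Minutes: 34 + 7 = 41
Hours: 6 + 7 + 0 = 13
Result: 13:41

13:41


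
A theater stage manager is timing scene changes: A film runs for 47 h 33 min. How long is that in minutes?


Hours: 47
Minutes: 33
Convert hours to minutes: 47 x 60 = 2820
Add remaining minutes: 2820 + 33 = 2853

2853


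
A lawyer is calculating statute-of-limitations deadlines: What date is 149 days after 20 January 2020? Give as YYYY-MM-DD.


Start: 2020-01-20
Adding 149 days
Days remaining in January: 11
After January: 138 days still to add
February 2020: 29 days, 109 remaining
March 2020: 31 days, 78 remaining
April 2020: 30 days, 48 remaining
May 2020: 31 days, 17 remaining
Result: 2020-06-17

2020-06-17


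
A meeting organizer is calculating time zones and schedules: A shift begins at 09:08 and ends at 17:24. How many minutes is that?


Start time: 09:08 = 548 minutes from midnight
End time: 17:24 = 1044 minutes from midnight
Difference: 1044 - 548 = 496 minutes
That is 8 hours and 16 minutes

496


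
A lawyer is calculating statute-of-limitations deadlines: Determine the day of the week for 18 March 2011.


Date: 2011-03-18
January 1, 2011 is a Saturday
Day of year: 77
Offset from Jan 1: 76 days
76 mod 7 = 6
Result: Friday

Friday


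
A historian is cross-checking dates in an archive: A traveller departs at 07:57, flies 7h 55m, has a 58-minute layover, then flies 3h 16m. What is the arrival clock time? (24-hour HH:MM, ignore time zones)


Depart: 07:57
Leg 1: +475 min -> 15:52
Layover: +58 min -> 16:50
Leg 2: +196 min -> 20:06
Total travel: 729 minutes = 12h 9m
Arrival: 20:06

20:06


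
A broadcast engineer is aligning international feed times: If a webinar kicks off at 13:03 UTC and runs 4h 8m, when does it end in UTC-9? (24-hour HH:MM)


Start: 13:03 in UTC
Step 1 - add duration:
  minutes: 3 + 8 = 11
  hours: 13 + 4 + 0 = 17
  end in UTC: 17:11
Step 2 - convert UTC -> UTC-9:
  offset difference: -9 - (0) = -9 hours
  17 + (-9) = 8 -> mod 24 = 8
Result: 08:11 in UTC-9

08:11


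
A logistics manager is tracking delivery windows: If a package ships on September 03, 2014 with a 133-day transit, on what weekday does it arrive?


Start: 2014-09-03 (Wednesday)
Step 1 - find target date: add 133 days
  2014-09-03 + 133 days = 2015-01-14
Step 2 - day of week:
  133 mod 7 = 0
  Wednesday + 0 days -> Wednesday
Result: Wednesday (2015-01-14)

Wednesday


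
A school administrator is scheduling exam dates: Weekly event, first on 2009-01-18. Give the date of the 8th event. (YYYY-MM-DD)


First occurrence: 2009-01-18 (occurrence 1)
Each occurrence is 7 days after the previous.
Occurrence 8 is 7 weeks after the first.
7 weeks = 49 days
2009-01-18 + 49 days = 2009-03-08

2009-03-08


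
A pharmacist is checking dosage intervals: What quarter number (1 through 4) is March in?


Month: March (month 3)
Q1: January-March (months 1-3)
Q2: April-June (months 4-6)
Q3: July-September (months 7-9)
Q4: October-December (months 10-12)
Month 3 falls in Q1

1


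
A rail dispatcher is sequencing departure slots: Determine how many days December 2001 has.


Month: December
Year: 2001
December is a 31-day month
Total: 31 days

31


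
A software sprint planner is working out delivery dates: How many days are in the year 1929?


Year: 1929
Check leap year rules:
Divisible by 4? No
1929 is not a leap year
Days: 365

365


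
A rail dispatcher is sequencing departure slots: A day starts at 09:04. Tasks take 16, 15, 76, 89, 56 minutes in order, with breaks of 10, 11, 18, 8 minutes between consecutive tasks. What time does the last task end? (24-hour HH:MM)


Start: 09:04 = 544 min from midnight
  after task 1 (16 min): 09:20
  after break (10 min): 09:30
  after task 2 (15 min): 09:45
  after break (11 min): 09:56
  after task 3 (76 min): 11:12
  after break (18 min): 11:30
  after task 4 (89 min): 12:59
  after break (8 min): 13:07
  after task 5 (56 min): 14:03
Total elapsed: 299 minutes
End time: 14:03

14:03


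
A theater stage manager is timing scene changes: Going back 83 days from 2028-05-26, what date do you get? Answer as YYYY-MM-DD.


Start: 2028-05-26
Subtracting 83 days
Days already passed in May: 26
After going back through May: 57 more days to subtract
April 2028: 30 days, 27 remaining
March 2028 has 31 days, need 27
Result: 2028-03-04

2028-03-04


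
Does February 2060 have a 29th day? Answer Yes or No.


Year: 2060
Divisible by 4? 2060 / 4 = 515.0 -> Yes
Divisible by 100? 2060 / 100 = 20.6 -> No
Divisible by 4 but not 100, so it IS a leap year

Yes


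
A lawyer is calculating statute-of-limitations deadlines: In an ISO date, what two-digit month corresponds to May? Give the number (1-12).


Calendar month order:
4. April
5. May <--
6. June
May is month number 5

5


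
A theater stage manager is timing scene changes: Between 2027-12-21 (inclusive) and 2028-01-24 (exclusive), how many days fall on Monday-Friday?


Start: 2027-12-21 (Tuesday)
End (exclusive): 2028-01-24 (Monday)
Total calendar days: 34
Full weeks: 34 // 7 = 4 -> 20 weekdays
Remaining 6 days starting on Tuesday:
  Tue(w), Wed(w), Thu(w), Fri(w), Sat(-), Sun(-) -> 4 weekdays
Total business days: 20 + 4 = 24

24


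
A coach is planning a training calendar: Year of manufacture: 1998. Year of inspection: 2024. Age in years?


Birth year: 1998
Current year: 2024
Age = current year - birth year
Age = 2024 - 1998 = 26

26


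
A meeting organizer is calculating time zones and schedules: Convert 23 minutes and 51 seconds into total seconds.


Minutes: 23
Seconds: 51
Convert minutes to seconds: 23 x 60 = 1380
Add remaining seconds: 1380 + 51 = 1431

1431


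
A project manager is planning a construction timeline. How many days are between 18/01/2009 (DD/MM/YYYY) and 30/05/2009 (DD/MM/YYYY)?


Start date: 2009-01-18
End date: 2009-05-30
Jan 2009: +14 days
Feb 2009: +28 days
Mar 2009: +31 days
Apr 2009: +30 days
May 2009: +29 days
Total: 132 days

132


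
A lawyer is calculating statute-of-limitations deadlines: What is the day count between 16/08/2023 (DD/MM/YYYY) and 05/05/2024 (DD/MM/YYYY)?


Start date: 2023-08-16
End date: 2024-05-05
Aug 2023: +16 days
Sep 2023: +30 days
Oct 2023: +31 days
... (7 more months)
Total: 263 days

263


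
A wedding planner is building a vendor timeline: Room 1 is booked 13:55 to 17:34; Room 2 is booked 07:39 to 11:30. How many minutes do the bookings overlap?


Interval A: [835, 1054] minutes from midnight
Interval B: [459, 690] minutes from midnight
Overlap start = max(835, 459) = 835
Overlap end = min(1054, 690) = 690
End <= start, so the intervals do not overlap: 0 minutes

0


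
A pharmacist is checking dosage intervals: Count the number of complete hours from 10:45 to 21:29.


Start: 10:45
End: 21:29
Hour difference: 21 - 10 = 11 hours
Minute difference: 29 - 45 = -16 minutes
Total minutes: 644
Complete hours: 644 / 60 = 10 (remainder 44)

10


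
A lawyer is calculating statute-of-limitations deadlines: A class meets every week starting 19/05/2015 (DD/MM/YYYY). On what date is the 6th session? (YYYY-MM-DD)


First occurrence: 2015-05-19 (occurrence 1)
Each occurrence is 7 days after the previous.
Occurrence 6 is 5 weeks after the first.
5 weeks = 35 days
2015-05-19 + 35 days = 2015-06-23

2015-06-23


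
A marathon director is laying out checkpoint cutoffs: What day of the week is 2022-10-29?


Date: 2022-10-29
January 1, 2022 is a Saturday
Day of year: 302
Offset from Jan 1: 301 days
301 mod 7 = 0
Result: Saturday

Saturday


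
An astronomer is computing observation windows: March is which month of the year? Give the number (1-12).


Calendar month order:
2. February
3. March <--
4. April
March is month number 3

3


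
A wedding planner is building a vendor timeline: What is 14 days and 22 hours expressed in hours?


Days: 14
Extra hours: 22
Hours per day: 24
Days to hours: 14 x 24 = 336
Total: 336 + 22 = 358

358


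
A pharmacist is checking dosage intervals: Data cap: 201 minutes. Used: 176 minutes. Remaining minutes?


Total budget: 201 minutes
Time used: 176 minutes
Remaining: 201 - 176 = 25 minutes
Percent used: 87.6%
Percent remaining: 12.4%

25


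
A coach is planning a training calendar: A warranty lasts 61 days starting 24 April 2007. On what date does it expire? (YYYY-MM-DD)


Start: 2007-04-24
Adding 61 days
Days remaining in April: 6
After April: 55 days still to add
May 2007: 31 days, 24 remaining
June 2007 has 30 days, need 24
Result: 2007-06-24

2007-06-24


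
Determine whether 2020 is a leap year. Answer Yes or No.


Year: 2020
Divisible by 4? 2020 / 4 = 505.0 -> Yes
Divisible by 100? 2020 / 100 = 20.2 -> No
Divisible by 4 but not 100, so it IS a leap year

Yes


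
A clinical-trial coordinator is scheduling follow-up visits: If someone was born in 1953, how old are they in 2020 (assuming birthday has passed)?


Birth year: 1953
Current year: 2020
Age = current year - birth year
Age = 2020 - 1953 = 67

67


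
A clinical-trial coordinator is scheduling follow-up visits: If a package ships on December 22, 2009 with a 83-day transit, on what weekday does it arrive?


Start: 2009-12-22 (Tuesday)
Step 1 - find target date: add 83 days
  2009-12-22 + 83 days = 2010-03-15
Step 2 - day of week:
  83 mod 7 = 6
  Tuesday + 6 days -> Monday
Result: Monday (2010-03-15)

Monday


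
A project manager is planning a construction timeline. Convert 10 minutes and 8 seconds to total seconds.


Minutes: 10
Extra seconds: 8
Seconds per minute: 60
Minutes to seconds: 10 x 60 = 600
Total: 600 + 8 = 608

608


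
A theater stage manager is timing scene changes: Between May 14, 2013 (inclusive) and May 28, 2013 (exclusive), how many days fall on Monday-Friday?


Start: 2013-05-14 (Tuesday)
End (exclusive): 2013-05-28 (Tuesday)
Total calendar days: 14
Full weeks: 14 // 7 = 2 -> 10 weekdays
Remaining 0 days starting on Tuesday:
Total business days: 10 + 0 = 10

10


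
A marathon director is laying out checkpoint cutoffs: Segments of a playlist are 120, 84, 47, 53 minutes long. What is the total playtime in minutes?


Durations: 120, 84, 47, 53
Running sum: 120
+ 84 = 204
+ 47 = 251
+ 53 = 304
Total duration: 304 minutes
That is 5 hours and 4 minutes

304


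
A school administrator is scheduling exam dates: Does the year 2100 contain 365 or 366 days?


Year: 2100
Check leap year rules:
Divisible by 4? Yes
Divisible by 100? Yes
Divisible by 400? No
2100 is not a leap year
Days: 365

365


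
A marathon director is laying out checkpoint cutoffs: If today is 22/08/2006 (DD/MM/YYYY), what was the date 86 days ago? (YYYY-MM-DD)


Start: 2006-08-22
Subtracting 86 days
Days already passed in August: 22
After going back through August: 64 more days to subtract
July 2006: 31 days, 33 remaining
June 2006: 30 days, 3 remaining
May 2006 has 31 days, need 3
Result: 2006-05-28

2006-05-28


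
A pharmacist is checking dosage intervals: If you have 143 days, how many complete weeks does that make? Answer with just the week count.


Total days: 143
Days per week: 7
Division: 143 / 7 = 20 remainder 3
Complete weeks: 20
Remaining days: 3

20


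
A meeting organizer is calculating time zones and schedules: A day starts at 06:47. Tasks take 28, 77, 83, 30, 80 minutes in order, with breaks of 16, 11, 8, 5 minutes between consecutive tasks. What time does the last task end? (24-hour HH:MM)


Start: 06:47 = 407 min from midnight
  after task 1 (28 min): 07:15
  after break (16 min): 07:31
  after task 2 (77 min): 08:48
  after break (11 min): 08:59
  after task 3 (83 min): 10:22
  after break (8 min): 10:30
  after task 4 (30 min): 11:00
  after break (5 min): 11:05
  after task 5 (80 min): 12:25
Total elapsed: 338 minutes
End time: 12:25

12:25


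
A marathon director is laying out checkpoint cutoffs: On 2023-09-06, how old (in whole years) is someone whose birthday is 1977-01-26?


Birth: 1977-01-26
Reference: 2023-09-06
Year difference: 2023 - 1977 = 46
Has birthday (01-26) occurred by 09-06? Yes
Age in full years: 46

46


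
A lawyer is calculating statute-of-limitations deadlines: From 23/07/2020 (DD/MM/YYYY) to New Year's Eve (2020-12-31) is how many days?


Start: July 23, 2020
End: December 31, 2020
Days left in July: 8
August: 31
September: 30
October: 31
November: 30
... plus remaining months
Sum of remaining months: 153
Total: 8 + 153 = 161

161


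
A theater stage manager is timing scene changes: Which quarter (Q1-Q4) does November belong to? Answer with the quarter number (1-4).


Month: November (month 11)
Q1: January-March (months 1-3)
Q2: April-June (months 4-6)
Q3: July-September (months 7-9)
Q4: October-December (months 10-12)
Month 11 falls in Q4

4


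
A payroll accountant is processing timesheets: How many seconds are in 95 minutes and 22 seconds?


Minutes: 95
Seconds: 22
Convert minutes to seconds: 95 x 60 = 5700
Add remaining seconds: 5700 + 22 = 5722

5722


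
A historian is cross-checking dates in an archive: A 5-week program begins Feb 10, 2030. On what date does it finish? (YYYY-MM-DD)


Start: 2030-02-10
Weeks to add: 5
Convert to days: 5 x 7 = 35 days
Add 35 days to 2030-02-10
Result: 2030-03-17

2030-03-17


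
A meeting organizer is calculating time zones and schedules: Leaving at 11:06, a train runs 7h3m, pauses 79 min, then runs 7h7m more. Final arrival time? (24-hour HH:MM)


Depart: 11:06
Leg 1: +423 min -> 18:09
Layover: +79 min -> 19:28
Leg 2: +427 min -> 02:35
Total travel: 929 minutes = 15h 29m
Arrival: 02:35

02:35


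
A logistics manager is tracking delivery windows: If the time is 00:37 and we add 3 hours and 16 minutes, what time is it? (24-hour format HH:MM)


Start time: 00:37
Adding: 3 hours 16 minutes
Minutes: 37 + 16 = 53
Hours: 0 + 3 + 0 = 3
Result: 03:53

03:53


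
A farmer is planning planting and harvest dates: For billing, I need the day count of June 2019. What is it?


Month: June
Year: 2019
June is a 30-day month
Total: 30 days

30


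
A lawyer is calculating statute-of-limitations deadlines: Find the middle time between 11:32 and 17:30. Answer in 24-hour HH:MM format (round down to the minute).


Start time: 11:32 = 692 minutes from midnight
End time: 17:30 = 1050 minutes from midnight
Sum: 692 + 1050 = 1742
Midpoint: 1742 / 2 = 871 minutes
Convert: 871 / 60 = 14 hours, 31 minutes
Result: 14:31

14:31


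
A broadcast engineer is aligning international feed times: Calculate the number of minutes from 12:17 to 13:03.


Start time: 12:17 = 737 minutes from midnight
End time: 13:03 = 783 minutes from midnight
Difference: 783 - 737 = 46 minutes
That is 0 hours and 46 minutes

46


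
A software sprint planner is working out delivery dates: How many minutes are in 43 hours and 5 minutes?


Hours: 43
Minutes: 5
Convert hours to minutes: 43 x 60 = 2580
Add remaining minutes: 2580 + 5 = 2585

2585


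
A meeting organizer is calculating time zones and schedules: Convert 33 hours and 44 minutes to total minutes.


Hours: 33
Extra minutes: 44
Minutes per hour: 60
Hours to minutes: 33 x 60 = 1980
Total: 1980 + 44 = 2024

2024


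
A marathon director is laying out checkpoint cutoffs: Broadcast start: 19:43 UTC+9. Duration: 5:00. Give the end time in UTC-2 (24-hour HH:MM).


Start: 19:43 in UTC+9
Step 1 - add duration:
  minutes: 43 + 0 = 43
  hours: 19 + 5 + 0 = 24
  end in UTC+9: 00:43
Step 2 - convert UTC+9 -> UTC-2:
  offset difference: -2 - (9) = -11 hours
  0 + (-11) = -11 -> mod 24 = 13
Result: 13:43 in UTC-2

13:43


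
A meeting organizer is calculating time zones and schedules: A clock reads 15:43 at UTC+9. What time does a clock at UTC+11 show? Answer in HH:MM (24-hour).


Local time: 15:43 at UTC+9 (offset 9h)
Target zone: UTC+11 (offset 11h)
Difference: 11 - (9) = 2 hours
Calculation: 15 + (2) = 17
Result: 17:43

17:43


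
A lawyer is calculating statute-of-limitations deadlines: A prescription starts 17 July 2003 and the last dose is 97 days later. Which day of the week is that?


Start: 2003-07-17 (Thursday)
Step 1 - find target date: add 97 days
  2003-07-17 + 97 days = 2003-10-22
Step 2 - day of week:
  97 mod 7 = 6
  Thursday + 6 days -> Wednesday
Result: Wednesday (2003-10-22)

Wednesday


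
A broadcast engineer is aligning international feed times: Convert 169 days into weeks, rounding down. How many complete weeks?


Total days: 169
Days per week: 7
Division: 169 / 7 = 24 remainder 1
Complete weeks: 24
Remaining days: 1

24


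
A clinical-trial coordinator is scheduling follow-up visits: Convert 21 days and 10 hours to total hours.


Days: 21
Extra hours: 10
Hours per day: 24
Days to hours: 21 x 24 = 504
Total: 504 + 10 = 514

514


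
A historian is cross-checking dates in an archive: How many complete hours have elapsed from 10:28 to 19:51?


Start: 10:28
End: 19:51
Hour difference: 19 - 10 = 9 hours
Minute difference: 51 - 28 = 23 minutes
Total minutes: 563
Complete hours: 563 / 60 = 9 (remainder 23)

9


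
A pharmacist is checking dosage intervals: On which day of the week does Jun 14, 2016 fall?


Date: 2016-06-14
January 1, 2016 is a Friday
Day of year: 166
Offset from Jan 1: 165 days
165 mod 7 = 4
Result: Tuesday

Tuesday


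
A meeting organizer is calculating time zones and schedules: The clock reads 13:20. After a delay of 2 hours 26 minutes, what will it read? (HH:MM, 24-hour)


Start time: 13:20
Adding: 2 hours 26 minutes
Minutes: 20 + 26 = 46
Hours: 13 + 2 + 0 = 15
Result: 15:46

15:46


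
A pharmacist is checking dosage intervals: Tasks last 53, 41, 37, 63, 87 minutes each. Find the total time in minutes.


Durations: 53, 41, 37, 63, 87
Running sum: 53
+ 41 = 94
+ 37 = 131
+ 63 = 194
+ 87 = 281
Total duration: 281 minutes
That is 4 hours and 41 minutes

281


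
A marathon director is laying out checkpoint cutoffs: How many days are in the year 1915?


Year: 1915
Check leap year rules:
Divisible by 4? No
1915 is not a leap year
Days: 365

365


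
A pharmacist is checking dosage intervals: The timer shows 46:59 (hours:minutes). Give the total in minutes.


Hours: 46
Minutes: 59
Convert hours to minutes: 46 x 60 = 2760
Add remaining minutes: 2760 + 59 = 2819

2819


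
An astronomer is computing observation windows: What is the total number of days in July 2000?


Month: July
Year: 2000
July is a 31-day month
Total: 31 days

31


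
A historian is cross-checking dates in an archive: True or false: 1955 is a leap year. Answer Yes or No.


Year: 1955
Divisible by 4? 1955 / 4 = 488.75 -> No
Not divisible by 4, so NOT a leap year

No


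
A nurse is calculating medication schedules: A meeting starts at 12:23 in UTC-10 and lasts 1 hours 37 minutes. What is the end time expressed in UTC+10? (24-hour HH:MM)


Start: 12:23 in UTC-10
Step 1 - add duration:
  minutes: 23 + 37 = 60 (carry 1h)
  hours: 12 + 1 + 1 = 14
  end in UTC-10: 14:00
Step 2 - convert UTC-10 -> UTC+10:
  offset difference: 10 - (-10) = 20 hours
  14 + (20) = 34 -> mod 24 = 10
Result: 10:00 in UTC+10

10:00


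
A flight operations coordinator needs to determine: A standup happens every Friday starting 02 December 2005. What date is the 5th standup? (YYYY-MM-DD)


First occurrence: 2005-12-02 (occurrence 1)
Each occurrence is 7 days after the previous.
Occurrence 5 is 4 weeks after the first.
4 weeks = 28 days
2005-12-02 + 28 days = 2005-12-30

2005-12-30


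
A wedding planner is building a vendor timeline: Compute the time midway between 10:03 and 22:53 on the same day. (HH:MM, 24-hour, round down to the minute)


Start time: 10:03 = 603 minutes from midnight
End time: 22:53 = 1373 minutes from midnight
Sum: 603 + 1373 = 1976
Midpoint: 1976 / 2 = 988 minutes
Convert: 988 / 60 = 16 hours, 28 minutes
Result: 16:28

16:28


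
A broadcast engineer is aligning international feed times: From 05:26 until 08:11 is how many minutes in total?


Start time: 05:26 = 326 minutes from midnight
End time: 08:11 = 491 minutes from midnight
Difference: 491 - 326 = 165 minutes
That is 2 hours and 45 minutes

165


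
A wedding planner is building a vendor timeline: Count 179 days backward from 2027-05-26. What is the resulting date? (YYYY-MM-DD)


Start: 2027-05-26
Subtracting 179 days
Days already passed in May: 26
After going back through May: 153 more days to subtract
April 2027: 30 days, 123 remaining
March 2027: 31 days, 92 remaining
February 2027: 28 days, 64 remaining
January 2027: 31 days, 33 remaining
Result: 2026-11-28

2026-11-28


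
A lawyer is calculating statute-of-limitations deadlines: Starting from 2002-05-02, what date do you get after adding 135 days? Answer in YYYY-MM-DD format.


Start: 2002-05-02
Adding 135 days
Days remaining in May: 29
After May: 106 days still to add
June 2002: 30 days, 76 remaining
July 2002: 31 days, 45 remaining
August 2002: 31 days, 14 remaining
September 2002 has 30 days, need 14
Result: 2002-09-14

2002-09-14


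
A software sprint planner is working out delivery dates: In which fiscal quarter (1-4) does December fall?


Month: December (month 12)
Q1: January-March (months 1-3)
Q2: April-June (months 4-6)
Q3: July-September (months 7-9)
Q4: October-December (months 10-12)
Month 12 falls in Q4

4


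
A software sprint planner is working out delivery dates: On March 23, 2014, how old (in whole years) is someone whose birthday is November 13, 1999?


Birth: 1999-11-13
Reference: 2014-03-23
Year difference: 2014 - 1999 = 15
Has birthday (11-13) occurred by 03-23? No
Birthday not yet reached this year -> subtract 1
Age in full years: 14

14
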